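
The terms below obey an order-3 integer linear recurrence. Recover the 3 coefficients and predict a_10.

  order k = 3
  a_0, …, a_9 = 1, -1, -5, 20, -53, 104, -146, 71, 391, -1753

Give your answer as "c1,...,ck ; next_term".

  a_3 = -3·-5 + -2·-1 + 3·1 = 20
  a_4 = -3·20 + -2·-5 + 3·-1 = -53
  a_5 = -3·-53 + -2·20 + 3·-5 = 104
  a_6 = -3·104 + -2·-53 + 3·20 = -146
  a_7 = -3·-146 + -2·104 + 3·-53 = 71
  a_8 = -3·71 + -2·-146 + 3·104 = 391
  a_9 = -3·391 + -2·71 + 3·-146 = -1753
  a_10 = -3·-1753 + -2·391 + 3·71 = 4690

-3,-2,3 ; 4690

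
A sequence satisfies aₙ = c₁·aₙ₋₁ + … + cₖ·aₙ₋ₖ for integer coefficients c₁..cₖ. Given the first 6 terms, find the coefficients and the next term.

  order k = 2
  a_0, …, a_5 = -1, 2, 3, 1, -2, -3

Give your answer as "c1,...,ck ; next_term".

1,-1 ; -1

  a_2 = 1·2 + -1·-1 = 3
  a_3 = 1·3 + -1·2 = 1
  a_4 = 1·1 + -1·3 = -2
  a_5 = 1·-2 + -1·1 = -3
  a_6 = 1·-3 + -1·-2 = -1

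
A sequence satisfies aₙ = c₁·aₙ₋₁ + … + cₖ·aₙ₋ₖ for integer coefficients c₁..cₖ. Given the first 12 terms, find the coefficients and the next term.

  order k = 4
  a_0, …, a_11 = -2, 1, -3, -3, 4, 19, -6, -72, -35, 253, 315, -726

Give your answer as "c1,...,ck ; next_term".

0,-3,-3,1 ; -1739

  a_4 = 0·-3 + -3·-3 + -3·1 + 1·-2 = 4
  a_5 = 0·4 + -3·-3 + -3·-3 + 1·1 = 19
  a_6 = 0·19 + -3·4 + -3·-3 + 1·-3 = -6
  a_7 = 0·-6 + -3·19 + -3·4 + 1·-3 = -72
  a_8 = 0·-72 + -3·-6 + -3·19 + 1·4 = -35
  a_9 = 0·-35 + -3·-72 + -3·-6 + 1·19 = 253
  a_10 = 0·253 + -3·-35 + -3·-72 + 1·-6 = 315
  a_11 = 0·315 + -3·253 + -3·-35 + 1·-72 = -726
  a_12 = 0·-726 + -3·315 + -3·253 + 1·-35 = -1739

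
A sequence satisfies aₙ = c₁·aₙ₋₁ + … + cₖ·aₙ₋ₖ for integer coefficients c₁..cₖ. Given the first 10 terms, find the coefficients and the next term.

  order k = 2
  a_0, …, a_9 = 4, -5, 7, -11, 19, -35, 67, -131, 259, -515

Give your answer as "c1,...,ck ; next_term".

-3,-2 ; 1027

  a_2 = -3·-5 + -2·4 = 7
  a_3 = -3·7 + -2·-5 = -11
  a_4 = -3·-11 + -2·7 = 19
  a_5 = -3·19 + -2·-11 = -35
  a_6 = -3·-35 + -2·19 = 67
  a_7 = -3·67 + -2·-35 = -131
  a_8 = -3·-131 + -2·67 = 259
  a_9 = -3·259 + -2·-131 = -515
  a_10 = -3·-515 + -2·259 = 1027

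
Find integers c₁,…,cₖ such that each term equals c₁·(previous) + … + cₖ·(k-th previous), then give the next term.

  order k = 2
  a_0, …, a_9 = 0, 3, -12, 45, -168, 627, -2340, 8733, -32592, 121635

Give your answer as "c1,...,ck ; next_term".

-4,-1 ; -453948

  a_2 = -4·3 + -1·0 = -12
  a_3 = -4·-12 + -1·3 = 45
  a_4 = -4·45 + -1·-12 = -168
  a_5 = -4·-168 + -1·45 = 627
  a_6 = -4·627 + -1·-168 = -2340
  a_7 = -4·-2340 + -1·627 = 8733
  a_8 = -4·8733 + -1·-2340 = -32592
  a_9 = -4·-32592 + -1·8733 = 121635
  a_10 = -4·121635 + -1·-32592 = -453948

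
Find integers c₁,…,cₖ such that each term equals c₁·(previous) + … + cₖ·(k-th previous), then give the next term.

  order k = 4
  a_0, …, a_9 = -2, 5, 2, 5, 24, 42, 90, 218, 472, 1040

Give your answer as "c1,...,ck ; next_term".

  a_4 = 2·5 + 0·2 + 2·5 + -2·-2 = 24
  a_5 = 2·24 + 0·5 + 2·2 + -2·5 = 42
  a_6 = 2·42 + 0·24 + 2·5 + -2·2 = 90
  a_7 = 2·90 + 0·42 + 2·24 + -2·5 = 218
  a_8 = 2·218 + 0·90 + 2·42 + -2·24 = 472
  a_9 = 2·472 + 0·218 + 2·90 + -2·42 = 1040
  a_10 = 2·1040 + 0·472 + 2·218 + -2·90 = 2336

2,0,2,-2 ; 2336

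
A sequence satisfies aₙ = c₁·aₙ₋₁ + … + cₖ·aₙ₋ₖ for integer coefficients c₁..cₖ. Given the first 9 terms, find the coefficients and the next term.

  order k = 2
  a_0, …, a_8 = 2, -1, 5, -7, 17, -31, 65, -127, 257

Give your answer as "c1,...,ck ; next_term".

-1,2 ; -511

  a_2 = -1·-1 + 2·2 = 5
  a_3 = -1·5 + 2·-1 = -7
  a_4 = -1·-7 + 2·5 = 17
  a_5 = -1·17 + 2·-7 = -31
  a_6 = -1·-31 + 2·17 = 65
  a_7 = -1·65 + 2·-31 = -127
  a_8 = -1·-127 + 2·65 = 257
  a_9 = -1·257 + 2·-127 = -511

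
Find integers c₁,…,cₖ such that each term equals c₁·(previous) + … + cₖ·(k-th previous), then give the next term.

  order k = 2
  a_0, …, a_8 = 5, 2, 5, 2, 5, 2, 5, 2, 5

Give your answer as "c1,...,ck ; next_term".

  a_2 = 0·2 + 1·5 = 5
  a_3 = 0·5 + 1·2 = 2
  a_4 = 0·2 + 1·5 = 5
  a_5 = 0·5 + 1·2 = 2
  a_6 = 0·2 + 1·5 = 5
  a_7 = 0·5 + 1·2 = 2
  a_8 = 0·2 + 1·5 = 5
  a_9 = 0·5 + 1·2 = 2

0,1 ; 2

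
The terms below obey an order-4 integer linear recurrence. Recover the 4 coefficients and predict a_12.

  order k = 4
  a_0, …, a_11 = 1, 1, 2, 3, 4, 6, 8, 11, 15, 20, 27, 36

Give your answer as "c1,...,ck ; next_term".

1,1,0,-1 ; 48

  a_4 = 1·3 + 1·2 + 0·1 + -1·1 = 4
  a_5 = 1·4 + 1·3 + 0·2 + -1·1 = 6
  a_6 = 1·6 + 1·4 + 0·3 + -1·2 = 8
  a_7 = 1·8 + 1·6 + 0·4 + -1·3 = 11
  a_8 = 1·11 + 1·8 + 0·6 + -1·4 = 15
  a_9 = 1·15 + 1·11 + 0·8 + -1·6 = 20
  a_10 = 1·20 + 1·15 + 0·11 + -1·8 = 27
  a_11 = 1·27 + 1·20 + 0·15 + -1·11 = 36
  a_12 = 1·36 + 1·27 + 0·20 + -1·15 = 48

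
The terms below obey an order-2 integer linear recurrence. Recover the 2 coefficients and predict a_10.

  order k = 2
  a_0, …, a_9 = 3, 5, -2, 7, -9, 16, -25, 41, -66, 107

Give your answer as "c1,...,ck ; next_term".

  a_2 = -1·5 + 1·3 = -2
  a_3 = -1·-2 + 1·5 = 7
  a_4 = -1·7 + 1·-2 = -9
  a_5 = -1·-9 + 1·7 = 16
  a_6 = -1·16 + 1·-9 = -25
  a_7 = -1·-25 + 1·16 = 41
  a_8 = -1·41 + 1·-25 = -66
  a_9 = -1·-66 + 1·41 = 107
  a_10 = -1·107 + 1·-66 = -173

-1,1 ; -173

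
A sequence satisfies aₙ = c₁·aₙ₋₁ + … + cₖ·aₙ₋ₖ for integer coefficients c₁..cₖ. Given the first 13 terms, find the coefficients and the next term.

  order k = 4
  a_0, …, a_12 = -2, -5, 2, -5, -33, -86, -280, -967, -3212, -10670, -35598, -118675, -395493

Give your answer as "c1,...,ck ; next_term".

  a_4 = 3·-5 + 0·2 + 4·-5 + -1·-2 = -33
  a_5 = 3·-33 + 0·-5 + 4·2 + -1·-5 = -86
  a_6 = 3·-86 + 0·-33 + 4·-5 + -1·2 = -280
  a_7 = 3·-280 + 0·-86 + 4·-33 + -1·-5 = -967
  a_8 = 3·-967 + 0·-280 + 4·-86 + -1·-33 = -3212
  a_9 = 3·-3212 + 0·-967 + 4·-280 + -1·-86 = -10670
  a_10 = 3·-10670 + 0·-3212 + 4·-967 + -1·-280 = -35598
  a_11 = 3·-35598 + 0·-10670 + 4·-3212 + -1·-967 = -118675
  a_12 = 3·-118675 + 0·-35598 + 4·-10670 + -1·-3212 = -395493
  a_13 = 3·-395493 + 0·-118675 + 4·-35598 + -1·-10670 = -1318201

3,0,4,-1 ; -1318201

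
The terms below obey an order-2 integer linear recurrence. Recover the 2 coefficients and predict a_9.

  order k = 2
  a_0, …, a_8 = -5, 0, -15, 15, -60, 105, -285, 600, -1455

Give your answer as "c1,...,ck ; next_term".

  a_2 = -1·0 + 3·-5 = -15
  a_3 = -1·-15 + 3·0 = 15
  a_4 = -1·15 + 3·-15 = -60
  a_5 = -1·-60 + 3·15 = 105
  a_6 = -1·105 + 3·-60 = -285
  a_7 = -1·-285 + 3·105 = 600
  a_8 = -1·600 + 3·-285 = -1455
  a_9 = -1·-1455 + 3·600 = 3255

-1,3 ; 3255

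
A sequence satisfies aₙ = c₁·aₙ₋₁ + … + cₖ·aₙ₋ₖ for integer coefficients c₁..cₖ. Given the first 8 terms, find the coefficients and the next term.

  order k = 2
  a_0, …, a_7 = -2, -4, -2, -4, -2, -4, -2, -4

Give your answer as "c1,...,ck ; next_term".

0,1 ; -2

  a_2 = 0·-4 + 1·-2 = -2
  a_3 = 0·-2 + 1·-4 = -4
  a_4 = 0·-4 + 1·-2 = -2
  a_5 = 0·-2 + 1·-4 = -4
  a_6 = 0·-4 + 1·-2 = -2
  a_7 = 0·-2 + 1·-4 = -4
  a_8 = 0·-4 + 1·-2 = -2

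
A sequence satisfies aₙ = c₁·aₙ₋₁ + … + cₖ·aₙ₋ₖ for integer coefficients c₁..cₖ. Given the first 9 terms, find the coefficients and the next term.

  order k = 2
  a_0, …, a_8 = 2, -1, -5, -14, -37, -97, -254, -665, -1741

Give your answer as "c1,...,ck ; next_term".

  a_2 = 3·-1 + -1·2 = -5
  a_3 = 3·-5 + -1·-1 = -14
  a_4 = 3·-14 + -1·-5 = -37
  a_5 = 3·-37 + -1·-14 = -97
  a_6 = 3·-97 + -1·-37 = -254
  a_7 = 3·-254 + -1·-97 = -665
  a_8 = 3·-665 + -1·-254 = -1741
  a_9 = 3·-1741 + -1·-665 = -4558

3,-1 ; -4558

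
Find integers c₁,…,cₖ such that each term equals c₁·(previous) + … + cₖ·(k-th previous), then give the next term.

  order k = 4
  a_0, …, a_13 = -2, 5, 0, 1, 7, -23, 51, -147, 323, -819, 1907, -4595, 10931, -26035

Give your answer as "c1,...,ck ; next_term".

  a_4 = -1·1 + 4·0 + 0·5 + -4·-2 = 7
  a_5 = -1·7 + 4·1 + 0·0 + -4·5 = -23
  a_6 = -1·-23 + 4·7 + 0·1 + -4·0 = 51
  a_7 = -1·51 + 4·-23 + 0·7 + -4·1 = -147
  a_8 = -1·-147 + 4·51 + 0·-23 + -4·7 = 323
  a_9 = -1·323 + 4·-147 + 0·51 + -4·-23 = -819
  a_10 = -1·-819 + 4·323 + 0·-147 + -4·51 = 1907
  a_11 = -1·1907 + 4·-819 + 0·323 + -4·-147 = -4595
  a_12 = -1·-4595 + 4·1907 + 0·-819 + -4·323 = 10931
  a_13 = -1·10931 + 4·-4595 + 0·1907 + -4·-819 = -26035
  a_14 = -1·-26035 + 4·10931 + 0·-4595 + -4·1907 = 62131

-1,4,0,-4 ; 62131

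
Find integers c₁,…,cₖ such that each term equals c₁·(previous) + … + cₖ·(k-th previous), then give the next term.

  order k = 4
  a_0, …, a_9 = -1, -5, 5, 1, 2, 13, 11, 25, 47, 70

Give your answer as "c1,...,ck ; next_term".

  a_4 = 1·1 + 1·5 + 1·-5 + -1·-1 = 2
  a_5 = 1·2 + 1·1 + 1·5 + -1·-5 = 13
  a_6 = 1·13 + 1·2 + 1·1 + -1·5 = 11
  a_7 = 1·11 + 1·13 + 1·2 + -1·1 = 25
  a_8 = 1·25 + 1·11 + 1·13 + -1·2 = 47
  a_9 = 1·47 + 1·25 + 1·11 + -1·13 = 70
  a_10 = 1·70 + 1·47 + 1·25 + -1·11 = 131

1,1,1,-1 ; 131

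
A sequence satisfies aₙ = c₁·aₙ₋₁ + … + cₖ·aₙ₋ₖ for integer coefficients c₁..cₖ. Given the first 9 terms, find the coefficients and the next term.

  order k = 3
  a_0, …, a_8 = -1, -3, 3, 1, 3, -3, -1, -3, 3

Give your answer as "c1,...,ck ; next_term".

0,0,-1 ; 1

  a_3 = 0·3 + 0·-3 + -1·-1 = 1
  a_4 = 0·1 + 0·3 + -1·-3 = 3
  a_5 = 0·3 + 0·1 + -1·3 = -3
  a_6 = 0·-3 + 0·3 + -1·1 = -1
  a_7 = 0·-1 + 0·-3 + -1·3 = -3
  a_8 = 0·-3 + 0·-1 + -1·-3 = 3
  a_9 = 0·3 + 0·-3 + -1·-1 = 1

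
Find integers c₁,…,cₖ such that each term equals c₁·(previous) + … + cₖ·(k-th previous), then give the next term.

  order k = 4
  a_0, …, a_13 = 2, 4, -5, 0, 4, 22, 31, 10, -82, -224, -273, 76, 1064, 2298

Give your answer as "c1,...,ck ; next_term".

  a_4 = 2·0 + -2·-5 + -2·4 + 1·2 = 4
  a_5 = 2·4 + -2·0 + -2·-5 + 1·4 = 22
  a_6 = 2·22 + -2·4 + -2·0 + 1·-5 = 31
  a_7 = 2·31 + -2·22 + -2·4 + 1·0 = 10
  a_8 = 2·10 + -2·31 + -2·22 + 1·4 = -82
  a_9 = 2·-82 + -2·10 + -2·31 + 1·22 = -224
  a_10 = 2·-224 + -2·-82 + -2·10 + 1·31 = -273
  a_11 = 2·-273 + -2·-224 + -2·-82 + 1·10 = 76
  a_12 = 2·76 + -2·-273 + -2·-224 + 1·-82 = 1064
  a_13 = 2·1064 + -2·76 + -2·-273 + 1·-224 = 2298
  a_14 = 2·2298 + -2·1064 + -2·76 + 1·-273 = 2043

2,-2,-2,1 ; 2043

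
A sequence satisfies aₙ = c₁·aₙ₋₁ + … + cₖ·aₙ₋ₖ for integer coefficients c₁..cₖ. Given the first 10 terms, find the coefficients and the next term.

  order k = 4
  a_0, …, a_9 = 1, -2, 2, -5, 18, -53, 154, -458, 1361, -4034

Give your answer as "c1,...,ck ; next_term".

  a_4 = -3·-5 + -1·2 + -3·-2 + -1·1 = 18
  a_5 = -3·18 + -1·-5 + -3·2 + -1·-2 = -53
  a_6 = -3·-53 + -1·18 + -3·-5 + -1·2 = 154
  a_7 = -3·154 + -1·-53 + -3·18 + -1·-5 = -458
  a_8 = -3·-458 + -1·154 + -3·-53 + -1·18 = 1361
  a_9 = -3·1361 + -1·-458 + -3·154 + -1·-53 = -4034
  a_10 = -3·-4034 + -1·1361 + -3·-458 + -1·154 = 11961

-3,-1,-3,-1 ; 11961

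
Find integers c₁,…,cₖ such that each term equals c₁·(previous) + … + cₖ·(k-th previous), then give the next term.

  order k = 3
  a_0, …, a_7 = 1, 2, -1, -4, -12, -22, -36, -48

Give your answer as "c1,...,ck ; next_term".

  a_3 = 2·-1 + 0·2 + -2·1 = -4
  a_4 = 2·-4 + 0·-1 + -2·2 = -12
  a_5 = 2·-12 + 0·-4 + -2·-1 = -22
  a_6 = 2·-22 + 0·-12 + -2·-4 = -36
  a_7 = 2·-36 + 0·-22 + -2·-12 = -48
  a_8 = 2·-48 + 0·-36 + -2·-22 = -52

2,0,-2 ; -52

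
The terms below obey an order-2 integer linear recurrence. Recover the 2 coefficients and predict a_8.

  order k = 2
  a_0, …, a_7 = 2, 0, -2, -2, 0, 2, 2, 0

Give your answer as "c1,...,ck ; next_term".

  a_2 = 1·0 + -1·2 = -2
  a_3 = 1·-2 + -1·0 = -2
  a_4 = 1·-2 + -1·-2 = 0
  a_5 = 1·0 + -1·-2 = 2
  a_6 = 1·2 + -1·0 = 2
  a_7 = 1·2 + -1·2 = 0
  a_8 = 1·0 + -1·2 = -2

1,-1 ; -2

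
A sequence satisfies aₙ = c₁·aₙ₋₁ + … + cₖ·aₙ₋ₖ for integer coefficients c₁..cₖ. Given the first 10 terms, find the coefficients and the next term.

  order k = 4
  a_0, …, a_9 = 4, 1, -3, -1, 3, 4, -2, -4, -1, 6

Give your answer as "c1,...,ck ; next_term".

  a_4 = 0·-1 + 0·-3 + -1·1 + 1·4 = 3
  a_5 = 0·3 + 0·-1 + -1·-3 + 1·1 = 4
  a_6 = 0·4 + 0·3 + -1·-1 + 1·-3 = -2
  a_7 = 0·-2 + 0·4 + -1·3 + 1·-1 = -4
  a_8 = 0·-4 + 0·-2 + -1·4 + 1·3 = -1
  a_9 = 0·-1 + 0·-4 + -1·-2 + 1·4 = 6
  a_10 = 0·6 + 0·-1 + -1·-4 + 1·-2 = 2

0,0,-1,1 ; 2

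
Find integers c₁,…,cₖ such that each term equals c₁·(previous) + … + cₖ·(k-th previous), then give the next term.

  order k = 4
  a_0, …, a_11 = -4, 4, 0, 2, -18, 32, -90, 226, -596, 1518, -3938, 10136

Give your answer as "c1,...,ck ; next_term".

-1,3,-2,2 ; -26178

  a_4 = -1·2 + 3·0 + -2·4 + 2·-4 = -18
  a_5 = -1·-18 + 3·2 + -2·0 + 2·4 = 32
  a_6 = -1·32 + 3·-18 + -2·2 + 2·0 = -90
  a_7 = -1·-90 + 3·32 + -2·-18 + 2·2 = 226
  a_8 = -1·226 + 3·-90 + -2·32 + 2·-18 = -596
  a_9 = -1·-596 + 3·226 + -2·-90 + 2·32 = 1518
  a_10 = -1·1518 + 3·-596 + -2·226 + 2·-90 = -3938
  a_11 = -1·-3938 + 3·1518 + -2·-596 + 2·226 = 10136
  a_12 = -1·10136 + 3·-3938 + -2·1518 + 2·-596 = -26178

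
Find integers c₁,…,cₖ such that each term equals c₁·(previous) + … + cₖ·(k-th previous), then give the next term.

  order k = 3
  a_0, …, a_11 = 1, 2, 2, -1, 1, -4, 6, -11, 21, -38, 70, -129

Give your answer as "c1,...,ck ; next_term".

-1,1,-1 ; 237

  a_3 = -1·2 + 1·2 + -1·1 = -1
  a_4 = -1·-1 + 1·2 + -1·2 = 1
  a_5 = -1·1 + 1·-1 + -1·2 = -4
  a_6 = -1·-4 + 1·1 + -1·-1 = 6
  a_7 = -1·6 + 1·-4 + -1·1 = -11
  a_8 = -1·-11 + 1·6 + -1·-4 = 21
  a_9 = -1·21 + 1·-11 + -1·6 = -38
  a_10 = -1·-38 + 1·21 + -1·-11 = 70
  a_11 = -1·70 + 1·-38 + -1·21 = -129
  a_12 = -1·-129 + 1·70 + -1·-38 = 237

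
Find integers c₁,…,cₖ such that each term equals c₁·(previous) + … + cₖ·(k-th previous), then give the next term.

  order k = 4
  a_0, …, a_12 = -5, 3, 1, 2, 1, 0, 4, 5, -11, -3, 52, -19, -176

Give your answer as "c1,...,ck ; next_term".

  a_4 = 0·2 + -3·1 + 3·3 + 1·-5 = 1
  a_5 = 0·1 + -3·2 + 3·1 + 1·3 = 0
  a_6 = 0·0 + -3·1 + 3·2 + 1·1 = 4
  a_7 = 0·4 + -3·0 + 3·1 + 1·2 = 5
  a_8 = 0·5 + -3·4 + 3·0 + 1·1 = -11
  a_9 = 0·-11 + -3·5 + 3·4 + 1·0 = -3
  a_10 = 0·-3 + -3·-11 + 3·5 + 1·4 = 52
  a_11 = 0·52 + -3·-3 + 3·-11 + 1·5 = -19
  a_12 = 0·-19 + -3·52 + 3·-3 + 1·-11 = -176
  a_13 = 0·-176 + -3·-19 + 3·52 + 1·-3 = 210

0,-3,3,1 ; 210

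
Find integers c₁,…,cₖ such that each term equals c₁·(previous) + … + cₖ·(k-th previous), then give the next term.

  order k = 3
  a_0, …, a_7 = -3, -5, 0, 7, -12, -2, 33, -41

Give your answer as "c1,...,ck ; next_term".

-1,-2,1 ; -27

  a_3 = -1·0 + -2·-5 + 1·-3 = 7
  a_4 = -1·7 + -2·0 + 1·-5 = -12
  a_5 = -1·-12 + -2·7 + 1·0 = -2
  a_6 = -1·-2 + -2·-12 + 1·7 = 33
  a_7 = -1·33 + -2·-2 + 1·-12 = -41
  a_8 = -1·-41 + -2·33 + 1·-2 = -27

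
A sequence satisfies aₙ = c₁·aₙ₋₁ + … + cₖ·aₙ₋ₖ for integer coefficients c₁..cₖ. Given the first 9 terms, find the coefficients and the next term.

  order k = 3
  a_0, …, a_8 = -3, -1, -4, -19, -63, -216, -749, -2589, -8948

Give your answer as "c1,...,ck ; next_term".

  a_3 = 3·-4 + 1·-1 + 2·-3 = -19
  a_4 = 3·-19 + 1·-4 + 2·-1 = -63
  a_5 = 3·-63 + 1·-19 + 2·-4 = -216
  a_6 = 3·-216 + 1·-63 + 2·-19 = -749
  a_7 = 3·-749 + 1·-216 + 2·-63 = -2589
  a_8 = 3·-2589 + 1·-749 + 2·-216 = -8948
  a_9 = 3·-8948 + 1·-2589 + 2·-749 = -30931

3,1,2 ; -30931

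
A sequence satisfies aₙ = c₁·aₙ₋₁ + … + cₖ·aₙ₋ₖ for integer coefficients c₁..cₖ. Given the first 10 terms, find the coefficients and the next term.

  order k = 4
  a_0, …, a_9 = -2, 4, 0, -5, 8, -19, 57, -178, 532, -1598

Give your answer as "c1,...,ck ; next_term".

-2,3,1,3 ; 4785

  a_4 = -2·-5 + 3·0 + 1·4 + 3·-2 = 8
  a_5 = -2·8 + 3·-5 + 1·0 + 3·4 = -19
  a_6 = -2·-19 + 3·8 + 1·-5 + 3·0 = 57
  a_7 = -2·57 + 3·-19 + 1·8 + 3·-5 = -178
  a_8 = -2·-178 + 3·57 + 1·-19 + 3·8 = 532
  a_9 = -2·532 + 3·-178 + 1·57 + 3·-19 = -1598
  a_10 = -2·-1598 + 3·532 + 1·-178 + 3·57 = 4785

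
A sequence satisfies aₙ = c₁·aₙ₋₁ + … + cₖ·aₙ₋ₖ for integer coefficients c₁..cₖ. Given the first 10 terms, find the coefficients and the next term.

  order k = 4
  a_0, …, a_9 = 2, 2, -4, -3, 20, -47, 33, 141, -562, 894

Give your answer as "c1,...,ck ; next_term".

  a_4 = -2·-3 + -3·-4 + 3·2 + -2·2 = 20
  a_5 = -2·20 + -3·-3 + 3·-4 + -2·2 = -47
  a_6 = -2·-47 + -3·20 + 3·-3 + -2·-4 = 33
  a_7 = -2·33 + -3·-47 + 3·20 + -2·-3 = 141
  a_8 = -2·141 + -3·33 + 3·-47 + -2·20 = -562
  a_9 = -2·-562 + -3·141 + 3·33 + -2·-47 = 894
  a_10 = -2·894 + -3·-562 + 3·141 + -2·33 = 255

-2,-3,3,-2 ; 255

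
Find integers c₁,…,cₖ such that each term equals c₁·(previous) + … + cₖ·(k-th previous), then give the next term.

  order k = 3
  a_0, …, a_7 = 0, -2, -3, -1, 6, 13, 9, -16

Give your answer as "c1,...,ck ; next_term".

  a_3 = 1·-3 + -1·-2 + -2·0 = -1
  a_4 = 1·-1 + -1·-3 + -2·-2 = 6
  a_5 = 1·6 + -1·-1 + -2·-3 = 13
  a_6 = 1·13 + -1·6 + -2·-1 = 9
  a_7 = 1·9 + -1·13 + -2·6 = -16
  a_8 = 1·-16 + -1·9 + -2·13 = -51

1,-1,-2 ; -51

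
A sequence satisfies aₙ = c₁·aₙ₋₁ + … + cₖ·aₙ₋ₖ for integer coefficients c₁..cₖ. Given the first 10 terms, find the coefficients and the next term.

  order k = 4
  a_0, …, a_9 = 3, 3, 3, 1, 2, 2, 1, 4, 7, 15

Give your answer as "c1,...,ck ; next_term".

2,1,1,-2 ; 39

  a_4 = 2·1 + 1·3 + 1·3 + -2·3 = 2
  a_5 = 2·2 + 1·1 + 1·3 + -2·3 = 2
  a_6 = 2·2 + 1·2 + 1·1 + -2·3 = 1
  a_7 = 2·1 + 1·2 + 1·2 + -2·1 = 4
  a_8 = 2·4 + 1·1 + 1·2 + -2·2 = 7
  a_9 = 2·7 + 1·4 + 1·1 + -2·2 = 15
  a_10 = 2·15 + 1·7 + 1·4 + -2·1 = 39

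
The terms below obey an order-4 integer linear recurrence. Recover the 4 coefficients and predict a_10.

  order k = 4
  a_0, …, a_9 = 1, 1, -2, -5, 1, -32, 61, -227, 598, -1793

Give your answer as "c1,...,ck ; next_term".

  a_4 = -2·-5 + 4·-2 + 3·1 + -4·1 = 1
  a_5 = -2·1 + 4·-5 + 3·-2 + -4·1 = -32
  a_6 = -2·-32 + 4·1 + 3·-5 + -4·-2 = 61
  a_7 = -2·61 + 4·-32 + 3·1 + -4·-5 = -227
  a_8 = -2·-227 + 4·61 + 3·-32 + -4·1 = 598
  a_9 = -2·598 + 4·-227 + 3·61 + -4·-32 = -1793
  a_10 = -2·-1793 + 4·598 + 3·-227 + -4·61 = 5053

-2,4,3,-4 ; 5053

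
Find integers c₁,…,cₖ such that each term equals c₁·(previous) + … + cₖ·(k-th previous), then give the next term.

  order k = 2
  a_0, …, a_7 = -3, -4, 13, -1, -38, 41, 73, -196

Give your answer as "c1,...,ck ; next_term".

  a_2 = -1·-4 + -3·-3 = 13
  a_3 = -1·13 + -3·-4 = -1
  a_4 = -1·-1 + -3·13 = -38
  a_5 = -1·-38 + -3·-1 = 41
  a_6 = -1·41 + -3·-38 = 73
  a_7 = -1·73 + -3·41 = -196
  a_8 = -1·-196 + -3·73 = -23

-1,-3 ; -23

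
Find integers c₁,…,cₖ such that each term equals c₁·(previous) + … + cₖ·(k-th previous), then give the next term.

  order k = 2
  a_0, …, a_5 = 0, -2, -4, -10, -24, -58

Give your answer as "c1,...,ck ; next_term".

  a_2 = 2·-2 + 1·0 = -4
  a_3 = 2·-4 + 1·-2 = -10
  a_4 = 2·-10 + 1·-4 = -24
  a_5 = 2·-24 + 1·-10 = -58
  a_6 = 2·-58 + 1·-24 = -140

2,1 ; -140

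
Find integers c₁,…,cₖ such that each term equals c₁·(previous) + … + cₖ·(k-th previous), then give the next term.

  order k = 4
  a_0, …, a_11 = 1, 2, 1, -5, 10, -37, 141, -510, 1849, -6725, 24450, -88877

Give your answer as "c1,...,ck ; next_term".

-4,-2,-3,-2 ; 323085

  a_4 = -4·-5 + -2·1 + -3·2 + -2·1 = 10
  a_5 = -4·10 + -2·-5 + -3·1 + -2·2 = -37
  a_6 = -4·-37 + -2·10 + -3·-5 + -2·1 = 141
  a_7 = -4·141 + -2·-37 + -3·10 + -2·-5 = -510
  a_8 = -4·-510 + -2·141 + -3·-37 + -2·10 = 1849
  a_9 = -4·1849 + -2·-510 + -3·141 + -2·-37 = -6725
  a_10 = -4·-6725 + -2·1849 + -3·-510 + -2·141 = 24450
  a_11 = -4·24450 + -2·-6725 + -3·1849 + -2·-510 = -88877
  a_12 = -4·-88877 + -2·24450 + -3·-6725 + -2·1849 = 323085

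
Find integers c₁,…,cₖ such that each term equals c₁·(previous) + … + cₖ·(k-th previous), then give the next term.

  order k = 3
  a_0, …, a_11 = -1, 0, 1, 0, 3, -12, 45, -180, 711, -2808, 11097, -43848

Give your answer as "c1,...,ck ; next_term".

  a_3 = -3·1 + 3·0 + -3·-1 = 0
  a_4 = -3·0 + 3·1 + -3·0 = 3
  a_5 = -3·3 + 3·0 + -3·1 = -12
  a_6 = -3·-12 + 3·3 + -3·0 = 45
  a_7 = -3·45 + 3·-12 + -3·3 = -180
  a_8 = -3·-180 + 3·45 + -3·-12 = 711
  a_9 = -3·711 + 3·-180 + -3·45 = -2808
  a_10 = -3·-2808 + 3·711 + -3·-180 = 11097
  a_11 = -3·11097 + 3·-2808 + -3·711 = -43848
  a_12 = -3·-43848 + 3·11097 + -3·-2808 = 173259

-3,3,-3 ; 173259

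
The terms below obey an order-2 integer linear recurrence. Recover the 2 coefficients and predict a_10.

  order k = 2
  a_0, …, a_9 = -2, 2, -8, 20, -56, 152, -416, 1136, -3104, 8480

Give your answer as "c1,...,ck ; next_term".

-2,2 ; -23168

  a_2 = -2·2 + 2·-2 = -8
  a_3 = -2·-8 + 2·2 = 20
  a_4 = -2·20 + 2·-8 = -56
  a_5 = -2·-56 + 2·20 = 152
  a_6 = -2·152 + 2·-56 = -416
  a_7 = -2·-416 + 2·152 = 1136
  a_8 = -2·1136 + 2·-416 = -3104
  a_9 = -2·-3104 + 2·1136 = 8480
  a_10 = -2·8480 + 2·-3104 = -23168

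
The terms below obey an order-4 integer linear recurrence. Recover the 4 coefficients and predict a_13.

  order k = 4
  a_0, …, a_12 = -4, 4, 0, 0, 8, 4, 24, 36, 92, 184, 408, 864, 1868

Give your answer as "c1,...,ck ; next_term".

  a_4 = 0·0 + 3·0 + 3·4 + 1·-4 = 8
  a_5 = 0·8 + 3·0 + 3·0 + 1·4 = 4
  a_6 = 0·4 + 3·8 + 3·0 + 1·0 = 24
  a_7 = 0·24 + 3·4 + 3·8 + 1·0 = 36
  a_8 = 0·36 + 3·24 + 3·4 + 1·8 = 92
  a_9 = 0·92 + 3·36 + 3·24 + 1·4 = 184
  a_10 = 0·184 + 3·92 + 3·36 + 1·24 = 408
  a_11 = 0·408 + 3·184 + 3·92 + 1·36 = 864
  a_12 = 0·864 + 3·408 + 3·184 + 1·92 = 1868
  a_13 = 0·1868 + 3·864 + 3·408 + 1·184 = 4000

0,3,3,1 ; 4000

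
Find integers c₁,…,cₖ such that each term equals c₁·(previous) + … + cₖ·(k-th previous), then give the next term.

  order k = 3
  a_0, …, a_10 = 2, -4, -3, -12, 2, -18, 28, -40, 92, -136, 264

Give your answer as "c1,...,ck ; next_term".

0,2,-2 ; -456

  a_3 = 0·-3 + 2·-4 + -2·2 = -12
  a_4 = 0·-12 + 2·-3 + -2·-4 = 2
  a_5 = 0·2 + 2·-12 + -2·-3 = -18
  a_6 = 0·-18 + 2·2 + -2·-12 = 28
  a_7 = 0·28 + 2·-18 + -2·2 = -40
  a_8 = 0·-40 + 2·28 + -2·-18 = 92
  a_9 = 0·92 + 2·-40 + -2·28 = -136
  a_10 = 0·-136 + 2·92 + -2·-40 = 264
  a_11 = 0·264 + 2·-136 + -2·92 = -456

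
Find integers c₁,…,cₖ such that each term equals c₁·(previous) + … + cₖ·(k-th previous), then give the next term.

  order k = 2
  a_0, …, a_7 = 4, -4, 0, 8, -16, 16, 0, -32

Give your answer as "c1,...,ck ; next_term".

-2,-2 ; 64

  a_2 = -2·-4 + -2·4 = 0
  a_3 = -2·0 + -2·-4 = 8
  a_4 = -2·8 + -2·0 = -16
  a_5 = -2·-16 + -2·8 = 16
  a_6 = -2·16 + -2·-16 = 0
  a_7 = -2·0 + -2·16 = -32
  a_8 = -2·-32 + -2·0 = 64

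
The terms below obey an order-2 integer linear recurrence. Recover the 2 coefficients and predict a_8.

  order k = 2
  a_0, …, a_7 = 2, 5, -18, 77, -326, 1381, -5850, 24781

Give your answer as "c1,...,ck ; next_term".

  a_2 = -4·5 + 1·2 = -18
  a_3 = -4·-18 + 1·5 = 77
  a_4 = -4·77 + 1·-18 = -326
  a_5 = -4·-326 + 1·77 = 1381
  a_6 = -4·1381 + 1·-326 = -5850
  a_7 = -4·-5850 + 1·1381 = 24781
  a_8 = -4·24781 + 1·-5850 = -104974

-4,1 ; -104974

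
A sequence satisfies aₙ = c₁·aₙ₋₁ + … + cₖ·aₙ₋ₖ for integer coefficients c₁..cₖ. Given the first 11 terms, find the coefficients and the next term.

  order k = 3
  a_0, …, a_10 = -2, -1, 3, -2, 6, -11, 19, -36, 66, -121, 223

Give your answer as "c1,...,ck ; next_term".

-1,1,-1 ; -410

  a_3 = -1·3 + 1·-1 + -1·-2 = -2
  a_4 = -1·-2 + 1·3 + -1·-1 = 6
  a_5 = -1·6 + 1·-2 + -1·3 = -11
  a_6 = -1·-11 + 1·6 + -1·-2 = 19
  a_7 = -1·19 + 1·-11 + -1·6 = -36
  a_8 = -1·-36 + 1·19 + -1·-11 = 66
  a_9 = -1·66 + 1·-36 + -1·19 = -121
  a_10 = -1·-121 + 1·66 + -1·-36 = 223
  a_11 = -1·223 + 1·-121 + -1·66 = -410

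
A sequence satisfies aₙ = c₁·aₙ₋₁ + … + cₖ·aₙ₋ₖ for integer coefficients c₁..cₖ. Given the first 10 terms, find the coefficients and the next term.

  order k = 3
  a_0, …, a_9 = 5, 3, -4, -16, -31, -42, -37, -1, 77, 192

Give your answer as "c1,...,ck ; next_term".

  a_3 = 2·-4 + -1·3 + -1·5 = -16
  a_4 = 2·-16 + -1·-4 + -1·3 = -31
  a_5 = 2·-31 + -1·-16 + -1·-4 = -42
  a_6 = 2·-42 + -1·-31 + -1·-16 = -37
  a_7 = 2·-37 + -1·-42 + -1·-31 = -1
  a_8 = 2·-1 + -1·-37 + -1·-42 = 77
  a_9 = 2·77 + -1·-1 + -1·-37 = 192
  a_10 = 2·192 + -1·77 + -1·-1 = 308

2,-1,-1 ; 308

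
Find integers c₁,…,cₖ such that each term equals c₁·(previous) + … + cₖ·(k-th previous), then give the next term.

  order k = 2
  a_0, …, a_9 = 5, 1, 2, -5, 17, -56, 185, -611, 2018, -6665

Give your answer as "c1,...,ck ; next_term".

  a_2 = -3·1 + 1·5 = 2
  a_3 = -3·2 + 1·1 = -5
  a_4 = -3·-5 + 1·2 = 17
  a_5 = -3·17 + 1·-5 = -56
  a_6 = -3·-56 + 1·17 = 185
  a_7 = -3·185 + 1·-56 = -611
  a_8 = -3·-611 + 1·185 = 2018
  a_9 = -3·2018 + 1·-611 = -6665
  a_10 = -3·-6665 + 1·2018 = 22013

-3,1 ; 22013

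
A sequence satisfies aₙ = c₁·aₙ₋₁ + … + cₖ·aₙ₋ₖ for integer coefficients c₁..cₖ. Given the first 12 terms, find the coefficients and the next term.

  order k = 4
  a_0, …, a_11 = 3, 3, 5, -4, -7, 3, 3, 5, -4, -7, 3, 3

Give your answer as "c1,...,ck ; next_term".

  a_4 = -1·-4 + -1·5 + -1·3 + -1·3 = -7
  a_5 = -1·-7 + -1·-4 + -1·5 + -1·3 = 3
  a_6 = -1·3 + -1·-7 + -1·-4 + -1·5 = 3
  a_7 = -1·3 + -1·3 + -1·-7 + -1·-4 = 5
  a_8 = -1·5 + -1·3 + -1·3 + -1·-7 = -4
  a_9 = -1·-4 + -1·5 + -1·3 + -1·3 = -7
  a_10 = -1·-7 + -1·-4 + -1·5 + -1·3 = 3
  a_11 = -1·3 + -1·-7 + -1·-4 + -1·5 = 3
  a_12 = -1·3 + -1·3 + -1·-7 + -1·-4 = 5

-1,-1,-1,-1 ; 5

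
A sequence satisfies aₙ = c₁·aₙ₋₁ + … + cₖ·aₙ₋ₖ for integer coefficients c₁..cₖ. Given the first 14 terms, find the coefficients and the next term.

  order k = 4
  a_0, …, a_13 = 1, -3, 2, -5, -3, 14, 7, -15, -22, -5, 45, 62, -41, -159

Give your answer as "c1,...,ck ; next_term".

0,-2,-1,-2 ; -70

  a_4 = 0·-5 + -2·2 + -1·-3 + -2·1 = -3
  a_5 = 0·-3 + -2·-5 + -1·2 + -2·-3 = 14
  a_6 = 0·14 + -2·-3 + -1·-5 + -2·2 = 7
  a_7 = 0·7 + -2·14 + -1·-3 + -2·-5 = -15
  a_8 = 0·-15 + -2·7 + -1·14 + -2·-3 = -22
  a_9 = 0·-22 + -2·-15 + -1·7 + -2·14 = -5
  a_10 = 0·-5 + -2·-22 + -1·-15 + -2·7 = 45
  a_11 = 0·45 + -2·-5 + -1·-22 + -2·-15 = 62
  a_12 = 0·62 + -2·45 + -1·-5 + -2·-22 = -41
  a_13 = 0·-41 + -2·62 + -1·45 + -2·-5 = -159
  a_14 = 0·-159 + -2·-41 + -1·62 + -2·45 = -70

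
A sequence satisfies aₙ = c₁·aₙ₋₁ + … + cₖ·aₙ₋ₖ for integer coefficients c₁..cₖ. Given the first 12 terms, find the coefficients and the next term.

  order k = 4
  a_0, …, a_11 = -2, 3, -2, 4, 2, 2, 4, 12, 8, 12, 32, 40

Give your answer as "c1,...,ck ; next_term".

  a_4 = 0·4 + 0·-2 + 2·3 + 2·-2 = 2
  a_5 = 0·2 + 0·4 + 2·-2 + 2·3 = 2
  a_6 = 0·2 + 0·2 + 2·4 + 2·-2 = 4
  a_7 = 0·4 + 0·2 + 2·2 + 2·4 = 12
  a_8 = 0·12 + 0·4 + 2·2 + 2·2 = 8
  a_9 = 0·8 + 0·12 + 2·4 + 2·2 = 12
  a_10 = 0·12 + 0·8 + 2·12 + 2·4 = 32
  a_11 = 0·32 + 0·12 + 2·8 + 2·12 = 40
  a_12 = 0·40 + 0·32 + 2·12 + 2·8 = 40

0,0,2,2 ; 40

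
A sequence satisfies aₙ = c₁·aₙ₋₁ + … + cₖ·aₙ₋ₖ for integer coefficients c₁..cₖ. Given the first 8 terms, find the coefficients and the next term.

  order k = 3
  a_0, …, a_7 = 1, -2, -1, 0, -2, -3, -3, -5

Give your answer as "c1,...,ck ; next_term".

  a_3 = 1·-1 + 0·-2 + 1·1 = 0
  a_4 = 1·0 + 0·-1 + 1·-2 = -2
  a_5 = 1·-2 + 0·0 + 1·-1 = -3
  a_6 = 1·-3 + 0·-2 + 1·0 = -3
  a_7 = 1·-3 + 0·-3 + 1·-2 = -5
  a_8 = 1·-5 + 0·-3 + 1·-3 = -8

1,0,1 ; -8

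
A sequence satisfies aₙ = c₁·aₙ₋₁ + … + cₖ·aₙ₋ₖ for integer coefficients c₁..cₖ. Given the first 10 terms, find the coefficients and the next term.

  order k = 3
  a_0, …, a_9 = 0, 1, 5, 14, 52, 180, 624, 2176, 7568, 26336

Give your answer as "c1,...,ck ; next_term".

  a_3 = 2·5 + 4·1 + 4·0 = 14
  a_4 = 2·14 + 4·5 + 4·1 = 52
  a_5 = 2·52 + 4·14 + 4·5 = 180
  a_6 = 2·180 + 4·52 + 4·14 = 624
  a_7 = 2·624 + 4·180 + 4·52 = 2176
  a_8 = 2·2176 + 4·624 + 4·180 = 7568
  a_9 = 2·7568 + 4·2176 + 4·624 = 26336
  a_10 = 2·26336 + 4·7568 + 4·2176 = 91648

2,4,4 ; 91648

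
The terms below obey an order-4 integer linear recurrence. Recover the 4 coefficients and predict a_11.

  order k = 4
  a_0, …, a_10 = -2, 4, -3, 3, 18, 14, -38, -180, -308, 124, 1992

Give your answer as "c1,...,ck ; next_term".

  a_4 = 2·3 + -4·-3 + -2·4 + -4·-2 = 18
  a_5 = 2·18 + -4·3 + -2·-3 + -4·4 = 14
  a_6 = 2·14 + -4·18 + -2·3 + -4·-3 = -38
  a_7 = 2·-38 + -4·14 + -2·18 + -4·3 = -180
  a_8 = 2·-180 + -4·-38 + -2·14 + -4·18 = -308
  a_9 = 2·-308 + -4·-180 + -2·-38 + -4·14 = 124
  a_10 = 2·124 + -4·-308 + -2·-180 + -4·-38 = 1992
  a_11 = 2·1992 + -4·124 + -2·-308 + -4·-180 = 4824

2,-4,-2,-4 ; 4824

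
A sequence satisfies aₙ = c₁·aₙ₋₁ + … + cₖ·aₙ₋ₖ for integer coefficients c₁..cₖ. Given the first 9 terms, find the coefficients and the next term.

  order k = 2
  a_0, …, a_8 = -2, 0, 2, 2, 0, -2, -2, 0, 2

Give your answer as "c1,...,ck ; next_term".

1,-1 ; 2

  a_2 = 1·0 + -1·-2 = 2
  a_3 = 1·2 + -1·0 = 2
  a_4 = 1·2 + -1·2 = 0
  a_5 = 1·0 + -1·2 = -2
  a_6 = 1·-2 + -1·0 = -2
  a_7 = 1·-2 + -1·-2 = 0
  a_8 = 1·0 + -1·-2 = 2
  a_9 = 1·2 + -1·0 = 2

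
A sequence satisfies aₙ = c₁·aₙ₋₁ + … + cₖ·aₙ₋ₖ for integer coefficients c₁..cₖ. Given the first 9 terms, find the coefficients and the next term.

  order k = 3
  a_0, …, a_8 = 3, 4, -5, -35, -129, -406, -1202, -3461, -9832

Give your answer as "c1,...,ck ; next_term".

  a_3 = 4·-5 + -3·4 + -1·3 = -35
  a_4 = 4·-35 + -3·-5 + -1·4 = -129
  a_5 = 4·-129 + -3·-35 + -1·-5 = -406
  a_6 = 4·-406 + -3·-129 + -1·-35 = -1202
  a_7 = 4·-1202 + -3·-406 + -1·-129 = -3461
  a_8 = 4·-3461 + -3·-1202 + -1·-406 = -9832
  a_9 = 4·-9832 + -3·-3461 + -1·-1202 = -27743

4,-3,-1 ; -27743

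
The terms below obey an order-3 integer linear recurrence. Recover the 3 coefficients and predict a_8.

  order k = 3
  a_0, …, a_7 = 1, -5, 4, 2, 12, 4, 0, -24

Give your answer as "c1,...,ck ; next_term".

1,0,-2 ; -32

  a_3 = 1·4 + 0·-5 + -2·1 = 2
  a_4 = 1·2 + 0·4 + -2·-5 = 12
  a_5 = 1·12 + 0·2 + -2·4 = 4
  a_6 = 1·4 + 0·12 + -2·2 = 0
  a_7 = 1·0 + 0·4 + -2·12 = -24
  a_8 = 1·-24 + 0·0 + -2·4 = -32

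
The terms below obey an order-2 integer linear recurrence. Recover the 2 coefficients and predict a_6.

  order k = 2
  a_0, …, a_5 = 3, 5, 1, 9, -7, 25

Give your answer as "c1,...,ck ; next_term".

  a_2 = -1·5 + 2·3 = 1
  a_3 = -1·1 + 2·5 = 9
  a_4 = -1·9 + 2·1 = -7
  a_5 = -1·-7 + 2·9 = 25
  a_6 = -1·25 + 2·-7 = -39

-1,2 ; -39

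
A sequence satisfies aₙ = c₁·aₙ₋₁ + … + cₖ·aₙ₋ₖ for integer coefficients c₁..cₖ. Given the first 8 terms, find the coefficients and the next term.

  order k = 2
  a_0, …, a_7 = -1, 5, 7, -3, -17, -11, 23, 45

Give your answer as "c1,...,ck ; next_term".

  a_2 = 1·5 + -2·-1 = 7
  a_3 = 1·7 + -2·5 = -3
  a_4 = 1·-3 + -2·7 = -17
  a_5 = 1·-17 + -2·-3 = -11
  a_6 = 1·-11 + -2·-17 = 23
  a_7 = 1·23 + -2·-11 = 45
  a_8 = 1·45 + -2·23 = -1

1,-2 ; -1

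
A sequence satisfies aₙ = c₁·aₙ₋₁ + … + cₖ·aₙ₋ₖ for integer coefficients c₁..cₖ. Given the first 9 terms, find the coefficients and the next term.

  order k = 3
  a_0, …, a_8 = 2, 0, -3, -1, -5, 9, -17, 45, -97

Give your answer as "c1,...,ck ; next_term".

-1,2,-2 ; 221

  a_3 = -1·-3 + 2·0 + -2·2 = -1
  a_4 = -1·-1 + 2·-3 + -2·0 = -5
  a_5 = -1·-5 + 2·-1 + -2·-3 = 9
  a_6 = -1·9 + 2·-5 + -2·-1 = -17
  a_7 = -1·-17 + 2·9 + -2·-5 = 45
  a_8 = -1·45 + 2·-17 + -2·9 = -97
  a_9 = -1·-97 + 2·45 + -2·-17 = 221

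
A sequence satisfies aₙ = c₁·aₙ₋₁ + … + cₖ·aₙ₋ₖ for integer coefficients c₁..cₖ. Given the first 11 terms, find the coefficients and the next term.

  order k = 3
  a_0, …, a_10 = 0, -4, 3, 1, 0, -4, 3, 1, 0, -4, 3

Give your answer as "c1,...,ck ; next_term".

  a_3 = -1·3 + -1·-4 + -1·0 = 1
  a_4 = -1·1 + -1·3 + -1·-4 = 0
  a_5 = -1·0 + -1·1 + -1·3 = -4
  a_6 = -1·-4 + -1·0 + -1·1 = 3
  a_7 = -1·3 + -1·-4 + -1·0 = 1
  a_8 = -1·1 + -1·3 + -1·-4 = 0
  a_9 = -1·0 + -1·1 + -1·3 = -4
  a_10 = -1·-4 + -1·0 + -1·1 = 3
  a_11 = -1·3 + -1·-4 + -1·0 = 1

-1,-1,-1 ; 1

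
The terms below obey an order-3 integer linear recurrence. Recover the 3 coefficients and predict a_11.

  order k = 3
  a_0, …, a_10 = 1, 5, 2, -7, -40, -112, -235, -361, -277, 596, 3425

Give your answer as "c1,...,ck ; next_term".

3,-2,-3 ; 9914

  a_3 = 3·2 + -2·5 + -3·1 = -7
  a_4 = 3·-7 + -2·2 + -3·5 = -40
  a_5 = 3·-40 + -2·-7 + -3·2 = -112
  a_6 = 3·-112 + -2·-40 + -3·-7 = -235
  a_7 = 3·-235 + -2·-112 + -3·-40 = -361
  a_8 = 3·-361 + -2·-235 + -3·-112 = -277
  a_9 = 3·-277 + -2·-361 + -3·-235 = 596
  a_10 = 3·596 + -2·-277 + -3·-361 = 3425
  a_11 = 3·3425 + -2·596 + -3·-277 = 9914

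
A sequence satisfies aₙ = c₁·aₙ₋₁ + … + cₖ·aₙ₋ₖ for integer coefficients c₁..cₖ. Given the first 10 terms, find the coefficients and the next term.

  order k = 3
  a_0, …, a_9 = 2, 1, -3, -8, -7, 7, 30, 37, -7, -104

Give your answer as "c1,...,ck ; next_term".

  a_3 = 1·-3 + -1·1 + -2·2 = -8
  a_4 = 1·-8 + -1·-3 + -2·1 = -7
  a_5 = 1·-7 + -1·-8 + -2·-3 = 7
  a_6 = 1·7 + -1·-7 + -2·-8 = 30
  a_7 = 1·30 + -1·7 + -2·-7 = 37
  a_8 = 1·37 + -1·30 + -2·7 = -7
  a_9 = 1·-7 + -1·37 + -2·30 = -104
  a_10 = 1·-104 + -1·-7 + -2·37 = -171

1,-1,-2 ; -171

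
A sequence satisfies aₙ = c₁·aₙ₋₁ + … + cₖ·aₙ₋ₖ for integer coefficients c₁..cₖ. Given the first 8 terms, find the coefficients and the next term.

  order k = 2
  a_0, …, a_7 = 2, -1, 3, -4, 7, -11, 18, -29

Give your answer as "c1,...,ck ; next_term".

-1,1 ; 47

  a_2 = -1·-1 + 1·2 = 3
  a_3 = -1·3 + 1·-1 = -4
  a_4 = -1·-4 + 1·3 = 7
  a_5 = -1·7 + 1·-4 = -11
  a_6 = -1·-11 + 1·7 = 18
  a_7 = -1·18 + 1·-11 = -29
  a_8 = -1·-29 + 1·18 = 47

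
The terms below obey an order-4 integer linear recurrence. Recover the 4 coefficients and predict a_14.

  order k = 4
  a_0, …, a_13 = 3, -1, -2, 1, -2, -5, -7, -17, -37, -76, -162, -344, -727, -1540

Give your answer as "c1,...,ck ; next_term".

  a_4 = 2·1 + 0·-2 + 1·-1 + -1·3 = -2
  a_5 = 2·-2 + 0·1 + 1·-2 + -1·-1 = -5
  a_6 = 2·-5 + 0·-2 + 1·1 + -1·-2 = -7
  a_7 = 2·-7 + 0·-5 + 1·-2 + -1·1 = -17
  a_8 = 2·-17 + 0·-7 + 1·-5 + -1·-2 = -37
  a_9 = 2·-37 + 0·-17 + 1·-7 + -1·-5 = -76
  a_10 = 2·-76 + 0·-37 + 1·-17 + -1·-7 = -162
  a_11 = 2·-162 + 0·-76 + 1·-37 + -1·-17 = -344
  a_12 = 2·-344 + 0·-162 + 1·-76 + -1·-37 = -727
  a_13 = 2·-727 + 0·-344 + 1·-162 + -1·-76 = -1540
  a_14 = 2·-1540 + 0·-727 + 1·-344 + -1·-162 = -3262

2,0,1,-1 ; -3262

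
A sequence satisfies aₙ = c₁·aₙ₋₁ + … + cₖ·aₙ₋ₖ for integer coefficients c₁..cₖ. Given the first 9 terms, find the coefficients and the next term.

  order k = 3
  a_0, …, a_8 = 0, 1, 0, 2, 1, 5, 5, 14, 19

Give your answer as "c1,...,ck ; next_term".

  a_3 = 1·0 + 2·1 + -1·0 = 2
  a_4 = 1·2 + 2·0 + -1·1 = 1
  a_5 = 1·1 + 2·2 + -1·0 = 5
  a_6 = 1·5 + 2·1 + -1·2 = 5
  a_7 = 1·5 + 2·5 + -1·1 = 14
  a_8 = 1·14 + 2·5 + -1·5 = 19
  a_9 = 1·19 + 2·14 + -1·5 = 42

1,2,-1 ; 42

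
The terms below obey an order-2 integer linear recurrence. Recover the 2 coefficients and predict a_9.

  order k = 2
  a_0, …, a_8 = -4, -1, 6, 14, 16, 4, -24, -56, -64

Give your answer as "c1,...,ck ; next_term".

  a_2 = 2·-1 + -2·-4 = 6
  a_3 = 2·6 + -2·-1 = 14
  a_4 = 2·14 + -2·6 = 16
  a_5 = 2·16 + -2·14 = 4
  a_6 = 2·4 + -2·16 = -24
  a_7 = 2·-24 + -2·4 = -56
  a_8 = 2·-56 + -2·-24 = -64
  a_9 = 2·-64 + -2·-56 = -16

2,-2 ; -16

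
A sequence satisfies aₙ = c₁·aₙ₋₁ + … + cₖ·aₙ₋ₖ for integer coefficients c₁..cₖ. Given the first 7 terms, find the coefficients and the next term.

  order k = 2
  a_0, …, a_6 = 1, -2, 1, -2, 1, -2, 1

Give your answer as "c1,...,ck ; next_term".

  a_2 = 0·-2 + 1·1 = 1
  a_3 = 0·1 + 1·-2 = -2
  a_4 = 0·-2 + 1·1 = 1
  a_5 = 0·1 + 1·-2 = -2
  a_6 = 0·-2 + 1·1 = 1
  a_7 = 0·1 + 1·-2 = -2

0,1 ; -2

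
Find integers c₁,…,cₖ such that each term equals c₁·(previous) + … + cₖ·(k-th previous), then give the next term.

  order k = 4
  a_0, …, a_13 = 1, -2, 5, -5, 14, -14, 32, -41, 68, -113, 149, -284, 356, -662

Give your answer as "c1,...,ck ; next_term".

0,3,-1,-3 ; 905

  a_4 = 0·-5 + 3·5 + -1·-2 + -3·1 = 14
  a_5 = 0·14 + 3·-5 + -1·5 + -3·-2 = -14
  a_6 = 0·-14 + 3·14 + -1·-5 + -3·5 = 32
  a_7 = 0·32 + 3·-14 + -1·14 + -3·-5 = -41
  a_8 = 0·-41 + 3·32 + -1·-14 + -3·14 = 68
  a_9 = 0·68 + 3·-41 + -1·32 + -3·-14 = -113
  a_10 = 0·-113 + 3·68 + -1·-41 + -3·32 = 149
  a_11 = 0·149 + 3·-113 + -1·68 + -3·-41 = -284
  a_12 = 0·-284 + 3·149 + -1·-113 + -3·68 = 356
  a_13 = 0·356 + 3·-284 + -1·149 + -3·-113 = -662
  a_14 = 0·-662 + 3·356 + -1·-284 + -3·149 = 905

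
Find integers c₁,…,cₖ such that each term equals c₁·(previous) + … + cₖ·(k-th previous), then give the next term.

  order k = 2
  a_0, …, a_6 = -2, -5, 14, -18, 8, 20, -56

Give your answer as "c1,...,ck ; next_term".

-2,-2 ; 72

  a_2 = -2·-5 + -2·-2 = 14
  a_3 = -2·14 + -2·-5 = -18
  a_4 = -2·-18 + -2·14 = 8
  a_5 = -2·8 + -2·-18 = 20
  a_6 = -2·20 + -2·8 = -56
  a_7 = -2·-56 + -2·20 = 72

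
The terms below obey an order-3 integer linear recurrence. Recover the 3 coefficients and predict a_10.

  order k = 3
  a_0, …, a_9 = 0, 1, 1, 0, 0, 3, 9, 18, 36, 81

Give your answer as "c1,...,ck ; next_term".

3,-3,3 ; 189

  a_3 = 3·1 + -3·1 + 3·0 = 0
  a_4 = 3·0 + -3·1 + 3·1 = 0
  a_5 = 3·0 + -3·0 + 3·1 = 3
  a_6 = 3·3 + -3·0 + 3·0 = 9
  a_7 = 3·9 + -3·3 + 3·0 = 18
  a_8 = 3·18 + -3·9 + 3·3 = 36
  a_9 = 3·36 + -3·18 + 3·9 = 81
  a_10 = 3·81 + -3·36 + 3·18 = 189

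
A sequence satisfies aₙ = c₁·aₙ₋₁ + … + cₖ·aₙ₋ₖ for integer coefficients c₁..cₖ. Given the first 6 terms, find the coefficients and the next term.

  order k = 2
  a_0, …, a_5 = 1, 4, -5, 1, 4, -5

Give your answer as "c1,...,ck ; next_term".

  a_2 = -1·4 + -1·1 = -5
  a_3 = -1·-5 + -1·4 = 1
  a_4 = -1·1 + -1·-5 = 4
  a_5 = -1·4 + -1·1 = -5
  a_6 = -1·-5 + -1·4 = 1

-1,-1 ; 1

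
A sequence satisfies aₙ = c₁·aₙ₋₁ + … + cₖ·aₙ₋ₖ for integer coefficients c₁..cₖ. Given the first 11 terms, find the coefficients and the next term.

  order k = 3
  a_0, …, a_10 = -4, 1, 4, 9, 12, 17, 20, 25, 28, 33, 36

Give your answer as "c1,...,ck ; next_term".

1,1,-1 ; 41

  a_3 = 1·4 + 1·1 + -1·-4 = 9
  a_4 = 1·9 + 1·4 + -1·1 = 12
  a_5 = 1·12 + 1·9 + -1·4 = 17
  a_6 = 1·17 + 1·12 + -1·9 = 20
  a_7 = 1·20 + 1·17 + -1·12 = 25
  a_8 = 1·25 + 1·20 + -1·17 = 28
  a_9 = 1·28 + 1·25 + -1·20 = 33
  a_10 = 1·33 + 1·28 + -1·25 = 36
  a_11 = 1·36 + 1·33 + -1·28 = 41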